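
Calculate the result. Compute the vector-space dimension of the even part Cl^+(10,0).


Even subalgebra dimension = 2^(n-1)
n = 10 + 0 = 10
2^(10 - 1) = 2^9 = 512
Verification: sum of C(10,k) for even k = 1 + 45 + 210 + 210 + 45 + 1 = 512
Result = 512


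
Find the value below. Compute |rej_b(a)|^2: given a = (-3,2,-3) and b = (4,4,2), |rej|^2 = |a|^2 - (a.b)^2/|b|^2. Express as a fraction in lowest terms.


|a|^2 = (-3)^2 + 2^2 + (-3)^2 = 22
|b|^2 = 4^2 + 4^2 + 2^2 = 36
a . b = (-3)*4 + 2*4 + (-3)*2 = -10
(a.b)^2 = (-10)^2 = 100
|rej|^2 = 22 - 100/36
= (792 - 100)/36
= 692/36
In lowest terms: 173/9


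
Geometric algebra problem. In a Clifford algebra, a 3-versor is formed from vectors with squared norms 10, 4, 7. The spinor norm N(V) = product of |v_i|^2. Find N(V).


Spinor norm N(V) = |v1|^2 * |v2|^2 * ... * |v3|^2
= 10 * 4 * 7
Running product: 10, 40, 280
N(V) = 280


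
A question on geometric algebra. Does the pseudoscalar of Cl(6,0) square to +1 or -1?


The pseudoscalar I = e1...e_n (product of all n generators) of Cl(p,q) satisfies I^2 = (-1)^(q + n(n-1)/2).
p = 6, q = 0, n = p + q = 6
n(n-1)/2 = 6 * 5 / 2 = 15
Exponent = q + n(n-1)/2 = 0 + 15 = 15
I^2 = (-1)^15 = -1


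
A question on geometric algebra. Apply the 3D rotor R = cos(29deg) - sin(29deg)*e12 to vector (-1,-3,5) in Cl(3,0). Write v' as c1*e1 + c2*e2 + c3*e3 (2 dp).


Rotor R = cos(29deg) - sin(29deg)*e12
Rotation angle theta = 2 * 29 = 58 degrees in the e12 plane (e1 -> e2).
The component perpendicular to the plane (e3) is invariant: v'_3 = v3 = 5.00
cos(58deg) = 0.5299, sin(58deg) = 0.8480
v'_1 = v1*cos(theta) - v2*sin(theta) = -1*0.5299 - (-3)*0.8480 = 2.01
v'_2 = v1*sin(theta) + v2*cos(theta) = -1*0.8480 + (-3)*0.5299 = -2.44
v' = 2.01*e1 - 2.44*e2 + 5.00*e3


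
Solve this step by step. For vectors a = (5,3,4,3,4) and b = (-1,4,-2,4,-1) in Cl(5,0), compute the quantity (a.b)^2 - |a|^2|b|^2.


a . b = 5*(-1) + 3*4 + 4*(-2) + 3*4 + 4*(-1)
= -5 + 12 + (-8) + 12 + (-4) = 7
|a|^2 = 5^2 + 3^2 + 4^2 + 3^2 + 4^2 = 75
|b|^2 = (-1)^2 + 4^2 + (-2)^2 + 4^2 + (-1)^2 = 38
(a.b)^2 = 7^2 = 49
|a|^2 * |b|^2 = 75 * 38 = 2850
Result = 49 - 2850 = -2801


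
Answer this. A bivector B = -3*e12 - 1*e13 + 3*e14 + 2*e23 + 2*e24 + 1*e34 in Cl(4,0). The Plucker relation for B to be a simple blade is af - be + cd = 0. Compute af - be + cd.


Plucker relation: af - be + cd
a*f = (-3)*1 = -3
b*e = (-1)*2 = -2
c*d = 3*2 = 6
af - be + cd = -3 - (-2) + 6
= 5


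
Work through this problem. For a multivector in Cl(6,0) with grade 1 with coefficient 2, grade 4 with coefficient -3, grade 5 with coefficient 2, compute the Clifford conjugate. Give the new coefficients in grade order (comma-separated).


Clifford conjugate sign for grade k: (-1)^(k(k+1)/2)
Grade 1: (-1)^(1*2/2) = (-1)^1 = -1, coeff 2 -> -2
Grade 4: (-1)^(4*5/2) = (-1)^10 = 1, coeff -3 -> -3
Grade 5: (-1)^(5*6/2) = (-1)^15 = -1, coeff 2 -> -2
Conjugated coefficients: -2, -3, -2


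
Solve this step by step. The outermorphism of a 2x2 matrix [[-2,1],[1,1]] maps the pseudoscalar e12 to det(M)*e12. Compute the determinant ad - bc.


The outermorphism of a linear map f sends e1^e2 to f(e1)^f(e2).
f(e1) = -2*e1 + 1*e2
f(e2) = 1*e1 + 1*e2
f(e1) ^ f(e2) = (-2*e1 + 1*e2) ^ (1*e1 + 1*e2)
= (-2)*1*e12 + 1*1*e21
= (-2 - 1)*e12
= -3*e12
Coefficient = -3


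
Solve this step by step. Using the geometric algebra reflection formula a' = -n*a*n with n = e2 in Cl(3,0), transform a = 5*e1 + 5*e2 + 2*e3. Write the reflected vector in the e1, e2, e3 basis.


Reflection formula: a' = -n*a*n, with n = e2 (unit vector, n^2 = 1).
For reflection through hyperplane perp to e2:
The component along e2 flips sign, others stay.
a = (5, 5, 2)
a' = (5, -5, 2)
a' = 5*e1 - 5*e2 + 2*e3


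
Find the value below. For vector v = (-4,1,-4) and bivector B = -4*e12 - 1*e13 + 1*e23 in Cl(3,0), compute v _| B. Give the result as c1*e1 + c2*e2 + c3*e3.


Left contraction v _| B = <vB>_1 (grade-1 part of the geometric product vB).
Using e1_|e12 = e2, e2_|e12 = -e1, e1_|e13 = e3, e3_|e13 = -e1, e2_|e23 = e3, e3_|e23 = -e2:
e1 coeff: -v2*b12 - v3*b13 = -(1)*(-4) - (-4)*(-1) = 0
e2 coeff: v1*b12 - v3*b23 = (-4)*(-4) - (-4)*(1) = 20
e3 coeff: v1*b13 + v2*b23 = (-4)*(-1) + (1)*(1) = 5
v _| B = 0*e1 + 20*e2 + 5*e3


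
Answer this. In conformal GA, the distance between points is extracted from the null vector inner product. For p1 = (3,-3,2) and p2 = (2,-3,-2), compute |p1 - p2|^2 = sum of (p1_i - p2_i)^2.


p1 - p2 = (1, 0, 4)
|p1 - p2|^2 = 1^2 + 0^2 + 4^2
= 1 + 0 + 16
= 17


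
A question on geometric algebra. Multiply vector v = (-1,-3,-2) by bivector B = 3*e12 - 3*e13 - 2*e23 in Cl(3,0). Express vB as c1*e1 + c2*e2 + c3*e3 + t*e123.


vB has grade-1 (vector) and grade-3 (trivector) parts: vB = (v _| B) + (v ^ B).
Vector part <vB>_1:
  e1: -v2*b12 - v3*b13 = -(-3)*(3) - (-2)*(-3) = 3
  e2: v1*b12 - v3*b23 = (-1)*(3) - (-2)*(-2) = -7
  e3: v1*b13 + v2*b23 = (-1)*(-3) + (-3)*(-2) = 9
Trivector part <vB>_3:
  e123: v1*b23 - v2*b13 + v3*b12 = (-1)*(-2) - (-3)*(-3) + (-2)*(3) = -13
vB = 3*e1 - 7*e2 + 9*e3 - 13*e123


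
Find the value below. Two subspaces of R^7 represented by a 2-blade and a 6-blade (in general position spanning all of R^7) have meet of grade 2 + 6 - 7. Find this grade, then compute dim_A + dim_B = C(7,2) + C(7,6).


Meet grade = grade(A) + grade(B) - n
= 2 + 6 - 7 = 1
C(7,2) = 21
C(7,6) = 7
dim_A + dim_B = 21 + 7 = 28


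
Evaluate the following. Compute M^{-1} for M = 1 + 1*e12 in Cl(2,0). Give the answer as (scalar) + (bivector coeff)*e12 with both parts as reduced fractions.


M = 1 + 1*e12, where e12^2 = -1.
Since M commutes with its reverse ~M = a - b*e12, M * ~M = a^2 - b^2*e12^2 = a^2 + b^2.
So M^{-1} = ~M / (a^2 + b^2) = (a - b*e12)/(a^2 + b^2).
a^2 + b^2 = 1 + 1 = 2
Scalar part = 1/2 = 1/2
Bivector coeff = -1/2 = -1/2
M^{-1} = 1/2 - 1/2*e12


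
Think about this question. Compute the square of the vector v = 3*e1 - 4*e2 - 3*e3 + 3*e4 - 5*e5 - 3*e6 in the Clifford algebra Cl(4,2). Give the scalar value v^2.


v^2 = sum of c_i^2 * e_i^2
Positive signature terms (e_i^2 = +1): 3^2 + (-4)^2 + (-3)^2 + 3^2 = 43
Negative signature terms (e_j^2 = -1): (-5)^2 + (-3)^2 = 34
v^2 = 43 - 34 = 9


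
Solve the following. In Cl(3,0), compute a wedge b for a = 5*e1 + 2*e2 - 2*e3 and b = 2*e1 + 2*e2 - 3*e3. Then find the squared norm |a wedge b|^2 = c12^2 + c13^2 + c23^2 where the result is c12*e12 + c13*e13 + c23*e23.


a wedge b = (a1*b2 - a2*b1)*e12 + (a1*b3 - a3*b1)*e13 + (a2*b3 - a3*b2)*e23
e12 coeff: 5*2 - 2*2 = 10 - 4 = 6
e13 coeff: 5*(-3) - (-2)*2 = -15 - (-4) = -11
e23 coeff: 2*(-3) - (-2)*2 = -6 - (-4) = -2
|a wedge b|^2 = 6^2 + (-11)^2 + (-2)^2
= 36 + 121 + 4
= 161


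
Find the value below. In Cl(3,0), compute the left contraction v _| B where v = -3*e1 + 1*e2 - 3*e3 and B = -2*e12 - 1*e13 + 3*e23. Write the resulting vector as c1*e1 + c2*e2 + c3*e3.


Left contraction v _| B = <vB>_1 (grade-1 part of the geometric product vB).
Using e1_|e12 = e2, e2_|e12 = -e1, e1_|e13 = e3, e3_|e13 = -e1, e2_|e23 = e3, e3_|e23 = -e2:
e1 coeff: -v2*b12 - v3*b13 = -(1)*(-2) - (-3)*(-1) = -1
e2 coeff: v1*b12 - v3*b23 = (-3)*(-2) - (-3)*(3) = 15
e3 coeff: v1*b13 + v2*b23 = (-3)*(-1) + (1)*(3) = 6
v _| B = -1*e1 + 15*e2 + 6*e3


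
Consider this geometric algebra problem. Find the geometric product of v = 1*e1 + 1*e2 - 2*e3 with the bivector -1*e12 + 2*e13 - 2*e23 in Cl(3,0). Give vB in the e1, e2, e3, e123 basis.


vB has grade-1 (vector) and grade-3 (trivector) parts: vB = (v _| B) + (v ^ B).
Vector part <vB>_1:
  e1: -v2*b12 - v3*b13 = -(1)*(-1) - (-2)*(2) = 5
  e2: v1*b12 - v3*b23 = (1)*(-1) - (-2)*(-2) = -5
  e3: v1*b13 + v2*b23 = (1)*(2) + (1)*(-2) = 0
Trivector part <vB>_3:
  e123: v1*b23 - v2*b13 + v3*b12 = (1)*(-2) - (1)*(2) + (-2)*(-1) = -2
vB = 5*e1 - 5*e2 + 0*e3 - 2*e123


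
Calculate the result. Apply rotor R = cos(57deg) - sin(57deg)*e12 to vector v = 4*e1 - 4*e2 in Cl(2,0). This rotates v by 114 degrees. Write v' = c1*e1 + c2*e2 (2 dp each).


Rotor R = cos(57deg) - sin(57deg)*e12
Rotation angle theta = 2 * 57 = 114 degrees
v' = R*v*~R rotates v by theta.
cos(114deg) = -0.4067, sin(114deg) = 0.9135
v'_1 = 4*cos(114deg) - (-4)*sin(114deg)
= 4*(-0.4067) - (-4)*0.9135
= 2.03
v'_2 = 4*sin(114deg) + (-4)*cos(114deg)
= 4*0.9135 + (-4)*(-0.4067)
= 5.28
v' = 2.03*e1 + 5.28*e2


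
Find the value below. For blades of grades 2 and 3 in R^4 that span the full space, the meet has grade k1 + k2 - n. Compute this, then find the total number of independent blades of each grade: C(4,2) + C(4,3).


Meet grade = grade(A) + grade(B) - n
= 2 + 3 - 4 = 1
C(4,2) = 6
C(4,3) = 4
dim_A + dim_B = 6 + 4 = 10


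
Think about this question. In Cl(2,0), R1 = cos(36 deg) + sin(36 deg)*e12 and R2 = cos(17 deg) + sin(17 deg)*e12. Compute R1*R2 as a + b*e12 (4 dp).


Same-plane rotors commute and their half-angles add:
R1*R2 = cos(a1 + a2) + sin(a1 + a2)*e12.
a1 + a2 = 36 + 17 = 53 deg
cos(53 deg) = 0.6018
sin(53 deg) = 0.7986
R1*R2 = 0.6018 + 0.7986*e12


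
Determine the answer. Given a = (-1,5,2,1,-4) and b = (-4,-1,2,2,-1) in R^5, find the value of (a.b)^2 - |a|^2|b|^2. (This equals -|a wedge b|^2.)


a . b = (-1)*(-4) + 5*(-1) + 2*2 + 1*2 + (-4)*(-1)
= 4 + (-5) + 4 + 2 + 4 = 9
|a|^2 = (-1)^2 + 5^2 + 2^2 + 1^2 + (-4)^2 = 47
|b|^2 = (-4)^2 + (-1)^2 + 2^2 + 2^2 + (-1)^2 = 26
(a.b)^2 = 9^2 = 81
|a|^2 * |b|^2 = 47 * 26 = 1222
Result = 81 - 1222 = -1141


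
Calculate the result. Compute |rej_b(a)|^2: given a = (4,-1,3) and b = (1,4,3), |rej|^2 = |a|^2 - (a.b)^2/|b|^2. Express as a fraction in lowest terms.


|a|^2 = 4^2 + (-1)^2 + 3^2 = 26
|b|^2 = 1^2 + 4^2 + 3^2 = 26
a . b = 4*1 + (-1)*4 + 3*3 = 9
(a.b)^2 = 9^2 = 81
|rej|^2 = 26 - 81/26
= (676 - 81)/26
= 595/26
In lowest terms: 595/26


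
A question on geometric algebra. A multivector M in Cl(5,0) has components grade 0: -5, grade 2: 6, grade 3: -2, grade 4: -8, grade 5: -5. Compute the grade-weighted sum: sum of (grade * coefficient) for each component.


Grade-weighted sum = sum of grade_k * coefficient_k
0*(-5) = 0
2*6 = 12
3*(-2) = -6
4*(-8) = -32
5*(-5) = -25
Total = 0 + 12 + (-6) + (-32) + (-25) = -51


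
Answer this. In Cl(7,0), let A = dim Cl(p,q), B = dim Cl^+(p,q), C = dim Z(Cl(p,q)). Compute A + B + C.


n = 7 + 0 = 7
Total dim = 2^7 = 128
Even subalgebra dim = 2^6 = 64
n is odd, so center dim = 2
Sum = 128 + 64 + 2 = 194


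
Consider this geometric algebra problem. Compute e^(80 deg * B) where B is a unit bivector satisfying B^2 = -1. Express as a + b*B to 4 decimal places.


For a unit bivector B with B^2 = -1, the exponential series gives
e^(theta*B) = cos(theta) + sin(theta)*B (the GA analogue of Euler's formula).
theta = 80 degrees = 1.396263 rad
cos(80 deg) = 0.1736
sin(80 deg) = 0.9848
exp(theta*B) = 0.1736 + 0.9848*B


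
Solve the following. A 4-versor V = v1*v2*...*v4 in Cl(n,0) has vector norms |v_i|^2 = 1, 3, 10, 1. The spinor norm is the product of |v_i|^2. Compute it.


Spinor norm N(V) = |v1|^2 * |v2|^2 * ... * |v4|^2
= 1 * 3 * 10 * 1
Running product: 1, 3, 30, 30
N(V) = 30


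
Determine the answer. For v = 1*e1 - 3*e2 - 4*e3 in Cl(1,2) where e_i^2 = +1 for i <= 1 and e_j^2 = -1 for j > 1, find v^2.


v^2 = sum of c_i^2 * e_i^2
Positive signature terms (e_i^2 = +1): 1^2 = 1
Negative signature terms (e_j^2 = -1): (-3)^2 + (-4)^2 = 25
v^2 = 1 - 25 = -24


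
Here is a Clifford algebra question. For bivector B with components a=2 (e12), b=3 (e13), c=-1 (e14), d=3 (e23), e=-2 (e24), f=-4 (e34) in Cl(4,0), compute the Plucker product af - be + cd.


Plucker relation: af - be + cd
a*f = 2*(-4) = -8
b*e = 3*(-2) = -6
c*d = (-1)*3 = -3
af - be + cd = -8 - (-6) + (-3)
= -5


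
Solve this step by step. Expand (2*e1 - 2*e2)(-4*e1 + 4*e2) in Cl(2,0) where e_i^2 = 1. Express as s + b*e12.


Expand: (2*e1 - 2*e2)(-4*e1 + 4*e2)
= 2*(-4)*e1e1 + 2*4*e1e2 + (-2)*(-4)*e2e1 + (-2)*4*e2e2
Using e1^2 = e2^2 = 1, e2e1 = -e1e2:
Scalar part s = 2*(-4) + (-2)*4 = -8 + (-8) = -16
Bivector part b = 2*4 - (-2)*(-4) = 8 - 8 = 0
uv = -16 + 0*e12


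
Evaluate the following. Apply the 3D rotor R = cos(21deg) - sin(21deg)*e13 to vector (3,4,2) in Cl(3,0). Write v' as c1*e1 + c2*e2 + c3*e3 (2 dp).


Rotor R = cos(21deg) - sin(21deg)*e13
Rotation angle theta = 2 * 21 = 42 degrees in the e13 plane (e1 -> e3).
The component perpendicular to the plane (e2) is invariant: v'_2 = v2 = 4.00
cos(42deg) = 0.7431, sin(42deg) = 0.6691
v'_1 = v1*cos(theta) - v3*sin(theta) = 3*0.7431 - 2*0.6691 = 0.89
v'_3 = v1*sin(theta) + v3*cos(theta) = 3*0.6691 + 2*0.7431 = 3.49
v' = 0.89*e1 + 4.00*e2 + 3.49*e3


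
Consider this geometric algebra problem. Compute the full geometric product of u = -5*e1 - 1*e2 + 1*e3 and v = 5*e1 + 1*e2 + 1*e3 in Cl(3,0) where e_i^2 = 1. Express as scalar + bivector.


In Cl(3,0): e_i^2 = 1, e_ie_j = -e_je_i for i != j.
Scalar part = u . v = (-5)*5 + (-1)*1 + 1*1
= -25 + (-1) + 1 = -25
e12 coeff = (-5)*1 - (-1)*5 = -5 - (-5) = 0
e13 coeff = (-5)*1 - 1*5 = -5 - 5 = -10
e23 coeff = (-1)*1 - 1*1 = -1 - 1 = -2
uv = -25 + 0*e12 - 10*e13 - 2*e23


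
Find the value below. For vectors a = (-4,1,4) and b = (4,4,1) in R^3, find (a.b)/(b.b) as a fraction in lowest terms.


Projection coefficient = (a . b) / (b . b)
a . b = (-4)*4 + 1*4 + 4*1
= -16 + 4 + 4 = -8
b . b = 4^2 + 4^2 + 1^2
= 16 + 16 + 1 = 33
Coefficient = -8/33
In lowest terms: -8/33


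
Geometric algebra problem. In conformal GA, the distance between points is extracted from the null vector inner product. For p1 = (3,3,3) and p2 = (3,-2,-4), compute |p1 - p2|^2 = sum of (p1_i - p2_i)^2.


p1 - p2 = (0, 5, 7)
|p1 - p2|^2 = 0^2 + 5^2 + 7^2
= 0 + 25 + 49
= 74


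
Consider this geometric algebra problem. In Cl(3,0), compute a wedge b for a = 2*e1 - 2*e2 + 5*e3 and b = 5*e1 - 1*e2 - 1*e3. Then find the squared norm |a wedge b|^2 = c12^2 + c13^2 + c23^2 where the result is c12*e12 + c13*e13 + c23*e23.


a wedge b = (a1*b2 - a2*b1)*e12 + (a1*b3 - a3*b1)*e13 + (a2*b3 - a3*b2)*e23
e12 coeff: 2*(-1) - (-2)*5 = -2 - (-10) = 8
e13 coeff: 2*(-1) - 5*5 = -2 - 25 = -27
e23 coeff: (-2)*(-1) - 5*(-1) = 2 - (-5) = 7
|a wedge b|^2 = 8^2 + (-27)^2 + 7^2
= 64 + 729 + 49
= 842


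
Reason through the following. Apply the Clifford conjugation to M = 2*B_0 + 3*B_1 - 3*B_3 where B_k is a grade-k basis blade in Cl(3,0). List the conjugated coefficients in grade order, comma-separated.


Clifford conjugate sign for grade k: (-1)^(k(k+1)/2)
Grade 0: (-1)^(0*1/2) = (-1)^0 = 1, coeff 2 -> 2
Grade 1: (-1)^(1*2/2) = (-1)^1 = -1, coeff 3 -> -3
Grade 3: (-1)^(3*4/2) = (-1)^6 = 1, coeff -3 -> -3
Conjugated coefficients: 2, -3, -3


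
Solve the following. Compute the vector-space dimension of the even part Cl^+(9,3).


Even subalgebra dimension = 2^(n-1)
n = 9 + 3 = 12
2^(12 - 1) = 2^11 = 2048
Verification: sum of C(12,k) for even k = 1 + 66 + 495 + 924 + 495 + 66 + 1 = 2048
Result = 2048


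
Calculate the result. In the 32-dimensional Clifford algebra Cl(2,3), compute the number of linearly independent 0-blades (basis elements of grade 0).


Number of grade-k basis blades in Cl(p,q) with n = p + q is C(n, k).
n = 2 + 3 = 5
C(5, 0) = 5! / (0! * 5!)
= 120 / (1 * 120)
= 1


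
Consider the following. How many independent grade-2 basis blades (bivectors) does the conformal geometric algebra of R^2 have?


The conformal model of R^2 uses Cl(3,1) with m = 2 + 2 = 4 generators.
Number of grade-2 blades = C(m, 2) = C(4, 2)
= 4*3/2 = 6


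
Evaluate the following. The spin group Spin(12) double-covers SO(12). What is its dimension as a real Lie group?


Spin(n) double-covers SO(n); both have Lie algebra so(n) of dimension n(n-1)/2.
n = 12
n(n-1) = 12 * 11 = 132
dim Spin(12) = 132/2 = 66


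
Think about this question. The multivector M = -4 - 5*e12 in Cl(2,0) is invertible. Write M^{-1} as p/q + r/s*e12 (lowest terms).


M = -4 - 5*e12, where e12^2 = -1.
Since M commutes with its reverse ~M = a - b*e12, M * ~M = a^2 - b^2*e12^2 = a^2 + b^2.
So M^{-1} = ~M / (a^2 + b^2) = (a - b*e12)/(a^2 + b^2).
a^2 + b^2 = 16 + 25 = 41
Scalar part = -4/41 = -4/41
Bivector coeff = 5/41 = 5/41
M^{-1} = -4/41 + 5/41*e12


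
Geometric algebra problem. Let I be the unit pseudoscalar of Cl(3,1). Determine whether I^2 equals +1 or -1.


The pseudoscalar I = e1...e_n (product of all n generators) of Cl(p,q) satisfies I^2 = (-1)^(q + n(n-1)/2).
p = 3, q = 1, n = p + q = 4
n(n-1)/2 = 4 * 3 / 2 = 6
Exponent = q + n(n-1)/2 = 1 + 6 = 7
I^2 = (-1)^7 = -1


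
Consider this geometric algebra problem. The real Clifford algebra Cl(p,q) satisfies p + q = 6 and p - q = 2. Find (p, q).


We need p + q = 6 and p - q = 2.
Adding: 2p = 6 + 2 = 8, so p = 4.
Then q = 6 - 4 = 2.
(p, q) = (4, 2)


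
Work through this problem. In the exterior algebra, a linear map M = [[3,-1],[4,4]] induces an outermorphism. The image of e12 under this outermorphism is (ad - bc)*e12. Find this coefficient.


The outermorphism of a linear map f sends e1^e2 to f(e1)^f(e2).
f(e1) = 3*e1 + 4*e2
f(e2) = -1*e1 + 4*e2
f(e1) ^ f(e2) = (3*e1 + 4*e2) ^ (-1*e1 + 4*e2)
= 3*4*e12 + 4*(-1)*e21
= (12 - (-4))*e12
= 16*e12
Coefficient = 16


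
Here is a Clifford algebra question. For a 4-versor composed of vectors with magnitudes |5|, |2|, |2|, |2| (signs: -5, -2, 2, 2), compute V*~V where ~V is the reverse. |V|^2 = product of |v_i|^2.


Each vector v_i has |v_i|^2 = s_i^2
Squared scales: (-5)^2 = 25, (-2)^2 = 4, 2^2 = 4, 2^2 = 4
|V|^2 = 25 * 4 * 4 * 4
= 1600


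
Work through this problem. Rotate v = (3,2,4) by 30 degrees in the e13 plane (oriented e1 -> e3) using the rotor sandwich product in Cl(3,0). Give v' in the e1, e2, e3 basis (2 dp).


Rotor R = cos(15deg) - sin(15deg)*e13
Rotation angle theta = 2 * 15 = 30 degrees in the e13 plane (e1 -> e3).
The component perpendicular to the plane (e2) is invariant: v'_2 = v2 = 2.00
cos(30deg) = 0.8660, sin(30deg) = 0.5000
v'_1 = v1*cos(theta) - v3*sin(theta) = 3*0.8660 - 4*0.5000 = 0.60
v'_3 = v1*sin(theta) + v3*cos(theta) = 3*0.5000 + 4*0.8660 = 4.96
v' = 0.60*e1 + 2.00*e2 + 4.96*e3


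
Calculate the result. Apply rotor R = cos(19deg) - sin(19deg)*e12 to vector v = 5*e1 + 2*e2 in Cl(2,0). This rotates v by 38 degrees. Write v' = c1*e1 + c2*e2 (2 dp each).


Rotor R = cos(19deg) - sin(19deg)*e12
Rotation angle theta = 2 * 19 = 38 degrees
v' = R*v*~R rotates v by theta.
cos(38deg) = 0.7880, sin(38deg) = 0.6157
v'_1 = 5*cos(38deg) - 2*sin(38deg)
= 5*0.7880 - 2*0.6157
= 2.71
v'_2 = 5*sin(38deg) + 2*cos(38deg)
= 5*0.6157 + 2*0.7880
= 4.65
v' = 2.71*e1 + 4.65*e2


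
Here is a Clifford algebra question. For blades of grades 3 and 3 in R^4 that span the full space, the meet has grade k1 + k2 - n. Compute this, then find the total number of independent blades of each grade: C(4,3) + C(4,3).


Meet grade = grade(A) + grade(B) - n
= 3 + 3 - 4 = 2
C(4,3) = 4
C(4,3) = 4
dim_A + dim_B = 4 + 4 = 8


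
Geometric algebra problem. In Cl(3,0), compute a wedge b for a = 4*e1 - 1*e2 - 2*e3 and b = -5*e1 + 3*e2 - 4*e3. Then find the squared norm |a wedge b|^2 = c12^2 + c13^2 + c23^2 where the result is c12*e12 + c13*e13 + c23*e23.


a wedge b = (a1*b2 - a2*b1)*e12 + (a1*b3 - a3*b1)*e13 + (a2*b3 - a3*b2)*e23
e12 coeff: 4*3 - (-1)*(-5) = 12 - 5 = 7
e13 coeff: 4*(-4) - (-2)*(-5) = -16 - 10 = -26
e23 coeff: (-1)*(-4) - (-2)*3 = 4 - (-6) = 10
|a wedge b|^2 = 7^2 + (-26)^2 + 10^2
= 49 + 676 + 100
= 825


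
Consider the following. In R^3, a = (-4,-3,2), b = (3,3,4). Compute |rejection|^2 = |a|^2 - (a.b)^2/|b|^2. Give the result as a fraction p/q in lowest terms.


|a|^2 = (-4)^2 + (-3)^2 + 2^2 = 29
|b|^2 = 3^2 + 3^2 + 4^2 = 34
a . b = (-4)*3 + (-3)*3 + 2*4 = -13
(a.b)^2 = (-13)^2 = 169
|rej|^2 = 29 - 169/34
= (986 - 169)/34
= 817/34
In lowest terms: 817/34


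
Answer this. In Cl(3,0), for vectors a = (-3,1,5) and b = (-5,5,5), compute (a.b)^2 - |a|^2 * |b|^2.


a . b = (-3)*(-5) + 1*5 + 5*5
= 15 + 5 + 25 = 45
|a|^2 = (-3)^2 + 1^2 + 5^2 = 35
|b|^2 = (-5)^2 + 5^2 + 5^2 = 75
(a.b)^2 = 45^2 = 2025
|a|^2 * |b|^2 = 35 * 75 = 2625
Result = 2025 - 2625 = -600


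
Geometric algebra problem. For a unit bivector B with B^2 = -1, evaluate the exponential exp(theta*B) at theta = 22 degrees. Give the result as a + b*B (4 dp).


For a unit bivector B with B^2 = -1, the exponential series gives
e^(theta*B) = cos(theta) + sin(theta)*B (the GA analogue of Euler's formula).
theta = 22 degrees = 0.383972 rad
cos(22 deg) = 0.9272
sin(22 deg) = 0.3746
exp(theta*B) = 0.9272 + 0.3746*B


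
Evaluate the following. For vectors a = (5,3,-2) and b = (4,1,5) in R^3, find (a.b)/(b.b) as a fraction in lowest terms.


Projection coefficient = (a . b) / (b . b)
a . b = 5*4 + 3*1 + (-2)*5
= 20 + 3 + (-10) = 13
b . b = 4^2 + 1^2 + 5^2
= 16 + 1 + 25 = 42
Coefficient = 13/42
In lowest terms: 13/42


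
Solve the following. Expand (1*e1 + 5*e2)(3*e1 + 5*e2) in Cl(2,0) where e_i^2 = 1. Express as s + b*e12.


Expand: (1*e1 + 5*e2)(3*e1 + 5*e2)
= 1*3*e1e1 + 1*5*e1e2 + 5*3*e2e1 + 5*5*e2e2
Using e1^2 = e2^2 = 1, e2e1 = -e1e2:
Scalar part s = 1*3 + 5*5 = 3 + 25 = 28
Bivector part b = 1*5 - 5*3 = 5 - 15 = -10
uv = 28 - 10*e12


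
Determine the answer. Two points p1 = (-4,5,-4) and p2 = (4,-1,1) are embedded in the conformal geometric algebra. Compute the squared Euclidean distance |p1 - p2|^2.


p1 - p2 = (-8, 6, -5)
|p1 - p2|^2 = (-8)^2 + 6^2 + (-5)^2
= 64 + 36 + 25
= 125


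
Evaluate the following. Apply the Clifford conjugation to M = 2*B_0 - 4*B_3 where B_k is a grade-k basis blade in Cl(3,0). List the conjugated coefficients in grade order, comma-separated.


Clifford conjugate sign for grade k: (-1)^(k(k+1)/2)
Grade 0: (-1)^(0*1/2) = (-1)^0 = 1, coeff 2 -> 2
Grade 3: (-1)^(3*4/2) = (-1)^6 = 1, coeff -4 -> -4
Conjugated coefficients: 2, -4


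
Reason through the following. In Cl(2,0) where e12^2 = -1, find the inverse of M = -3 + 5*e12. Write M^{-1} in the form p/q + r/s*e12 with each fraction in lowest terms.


M = -3 + 5*e12, where e12^2 = -1.
Since M commutes with its reverse ~M = a - b*e12, M * ~M = a^2 - b^2*e12^2 = a^2 + b^2.
So M^{-1} = ~M / (a^2 + b^2) = (a - b*e12)/(a^2 + b^2).
a^2 + b^2 = 9 + 25 = 34
Scalar part = -3/34 = -3/34
Bivector coeff = -5/34 = -5/34
M^{-1} = -3/34 - 5/34*e12


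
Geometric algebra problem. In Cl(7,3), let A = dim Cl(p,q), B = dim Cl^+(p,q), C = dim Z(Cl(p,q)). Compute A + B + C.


n = 7 + 3 = 10
Total dim = 2^10 = 1024
Even subalgebra dim = 2^9 = 512
n is even, so center dim = 1
Sum = 1024 + 512 + 1 = 1537


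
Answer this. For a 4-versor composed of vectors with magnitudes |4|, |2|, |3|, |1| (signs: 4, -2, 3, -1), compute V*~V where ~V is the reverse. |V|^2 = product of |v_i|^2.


Each vector v_i has |v_i|^2 = s_i^2
Squared scales: 4^2 = 16, (-2)^2 = 4, 3^2 = 9, (-1)^2 = 1
|V|^2 = 16 * 4 * 9 * 1
= 576


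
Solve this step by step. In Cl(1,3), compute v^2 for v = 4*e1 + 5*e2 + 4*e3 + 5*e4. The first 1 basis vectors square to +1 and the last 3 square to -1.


v^2 = sum of c_i^2 * e_i^2
Positive signature terms (e_i^2 = +1): 4^2 = 16
Negative signature terms (e_j^2 = -1): 5^2 + 4^2 + 5^2 = 66
v^2 = 16 - 66 = -50


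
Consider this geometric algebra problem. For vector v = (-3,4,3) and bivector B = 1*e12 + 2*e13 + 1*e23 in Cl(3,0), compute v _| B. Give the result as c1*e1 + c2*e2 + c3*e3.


Left contraction v _| B = <vB>_1 (grade-1 part of the geometric product vB).
Using e1_|e12 = e2, e2_|e12 = -e1, e1_|e13 = e3, e3_|e13 = -e1, e2_|e23 = e3, e3_|e23 = -e2:
e1 coeff: -v2*b12 - v3*b13 = -(4)*(1) - (3)*(2) = -10
e2 coeff: v1*b12 - v3*b23 = (-3)*(1) - (3)*(1) = -6
e3 coeff: v1*b13 + v2*b23 = (-3)*(2) + (4)*(1) = -2
v _| B = -10*e1 - 6*e2 - 2*e3


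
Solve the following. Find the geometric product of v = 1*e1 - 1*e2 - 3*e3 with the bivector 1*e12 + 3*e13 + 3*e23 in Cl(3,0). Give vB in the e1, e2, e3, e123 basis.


vB has grade-1 (vector) and grade-3 (trivector) parts: vB = (v _| B) + (v ^ B).
Vector part <vB>_1:
  e1: -v2*b12 - v3*b13 = -(-1)*(1) - (-3)*(3) = 10
  e2: v1*b12 - v3*b23 = (1)*(1) - (-3)*(3) = 10
  e3: v1*b13 + v2*b23 = (1)*(3) + (-1)*(3) = 0
Trivector part <vB>_3:
  e123: v1*b23 - v2*b13 + v3*b12 = (1)*(3) - (-1)*(3) + (-3)*(1) = 3
vB = 10*e1 + 10*e2 + 0*e3 + 3*e123


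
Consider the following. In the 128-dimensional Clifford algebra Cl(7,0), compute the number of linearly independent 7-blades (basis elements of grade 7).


Number of grade-k basis blades in Cl(p,q) with n = p + q is C(n, k).
n = 7 + 0 = 7
C(7, 7) = 7! / (7! * 0!)
= 5040 / (5040 * 1)
= 1


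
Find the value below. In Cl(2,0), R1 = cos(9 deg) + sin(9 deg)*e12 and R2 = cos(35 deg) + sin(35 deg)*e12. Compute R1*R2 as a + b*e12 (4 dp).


Same-plane rotors commute and their half-angles add:
R1*R2 = cos(a1 + a2) + sin(a1 + a2)*e12.
a1 + a2 = 9 + 35 = 44 deg
cos(44 deg) = 0.7193
sin(44 deg) = 0.6947
R1*R2 = 0.7193 + 0.6947*e12


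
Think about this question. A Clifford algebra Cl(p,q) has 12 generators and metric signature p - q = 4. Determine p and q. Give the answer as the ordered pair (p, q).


We need p + q = 12 and p - q = 4.
Adding: 2p = 12 + 4 = 16, so p = 8.
Then q = 12 - 8 = 4.
(p, q) = (8, 4)


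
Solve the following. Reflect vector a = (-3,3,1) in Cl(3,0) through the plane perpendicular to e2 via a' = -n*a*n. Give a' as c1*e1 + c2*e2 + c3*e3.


Reflection formula: a' = -n*a*n, with n = e2 (unit vector, n^2 = 1).
For reflection through hyperplane perp to e2:
The component along e2 flips sign, others stay.
a = (-3, 3, 1)
a' = (-3, -3, 1)
a' = -3*e1 - 3*e2 + 1*e3


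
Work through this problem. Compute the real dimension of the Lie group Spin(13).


Spin(n) double-covers SO(n); both have Lie algebra so(n) of dimension n(n-1)/2.
n = 13
n(n-1) = 13 * 12 = 156
dim Spin(13) = 156/2 = 78


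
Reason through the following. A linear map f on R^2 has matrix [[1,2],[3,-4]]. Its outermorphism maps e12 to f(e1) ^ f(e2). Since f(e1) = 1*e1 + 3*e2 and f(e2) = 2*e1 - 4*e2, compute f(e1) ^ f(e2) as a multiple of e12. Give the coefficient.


The outermorphism of a linear map f sends e1^e2 to f(e1)^f(e2).
f(e1) = 1*e1 + 3*e2
f(e2) = 2*e1 - 4*e2
f(e1) ^ f(e2) = (1*e1 + 3*e2) ^ (2*e1 - 4*e2)
= 1*(-4)*e12 + 3*2*e21
= (-4 - 6)*e12
= -10*e12
Coefficient = -10


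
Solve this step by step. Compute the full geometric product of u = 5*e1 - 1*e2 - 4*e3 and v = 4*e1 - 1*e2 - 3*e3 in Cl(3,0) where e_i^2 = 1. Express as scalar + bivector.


In Cl(3,0): e_i^2 = 1, e_ie_j = -e_je_i for i != j.
Scalar part = u . v = 5*4 + (-1)*(-1) + (-4)*(-3)
= 20 + 1 + 12 = 33
e12 coeff = 5*(-1) - (-1)*4 = -5 - (-4) = -1
e13 coeff = 5*(-3) - (-4)*4 = -15 - (-16) = 1
e23 coeff = (-1)*(-3) - (-4)*(-1) = 3 - 4 = -1
uv = 33 - 1*e12 + 1*e13 - 1*e23


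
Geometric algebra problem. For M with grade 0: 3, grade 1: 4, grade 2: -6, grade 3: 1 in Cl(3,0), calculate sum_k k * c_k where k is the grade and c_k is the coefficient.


Grade-weighted sum = sum of grade_k * coefficient_k
0*3 = 0
1*4 = 4
2*(-6) = -12
3*1 = 3
Total = 0 + 4 + (-12) + 3 = -5


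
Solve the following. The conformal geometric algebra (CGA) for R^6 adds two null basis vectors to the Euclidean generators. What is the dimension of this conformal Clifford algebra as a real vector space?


The conformal model of R^6 uses Cl(7,1): the 6 Euclidean generators plus two extra orthogonal generators e+ (e+^2 = +1) and e- (e-^2 = -1), from which the null vectors e0, einf are built.
Number of generators m = 6 + 2 = 8.
dim Cl(p,q) = 2^m = 2^8 = 256


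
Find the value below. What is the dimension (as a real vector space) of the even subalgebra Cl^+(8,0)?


Even subalgebra dimension = 2^(n-1)
n = 8 + 0 = 8
2^(8 - 1) = 2^7 = 128
Verification: sum of C(8,k) for even k = 1 + 28 + 70 + 28 + 1 = 128
Result = 128


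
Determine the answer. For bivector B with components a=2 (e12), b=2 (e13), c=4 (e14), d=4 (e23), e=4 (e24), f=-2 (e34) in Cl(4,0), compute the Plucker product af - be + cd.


Plucker relation: af - be + cd
a*f = 2*(-2) = -4
b*e = 2*4 = 8
c*d = 4*4 = 16
af - be + cd = -4 - 8 + 16
= 4


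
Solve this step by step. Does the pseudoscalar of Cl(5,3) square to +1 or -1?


The pseudoscalar I = e1...e_n (product of all n generators) of Cl(p,q) satisfies I^2 = (-1)^(q + n(n-1)/2).
p = 5, q = 3, n = p + q = 8
n(n-1)/2 = 8 * 7 / 2 = 28
Exponent = q + n(n-1)/2 = 3 + 28 = 31
I^2 = (-1)^31 = -1


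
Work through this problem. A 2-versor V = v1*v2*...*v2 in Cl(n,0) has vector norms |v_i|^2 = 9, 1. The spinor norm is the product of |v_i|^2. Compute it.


Spinor norm N(V) = |v1|^2 * |v2|^2 * ... * |v2|^2
= 9 * 1
Running product: 9, 9
N(V) = 9


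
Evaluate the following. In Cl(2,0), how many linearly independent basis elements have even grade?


Even subalgebra dimension = 2^(n-1)
n = 2 + 0 = 2
2^(2 - 1) = 2^1 = 2
Verification: sum of C(2,k) for even k = 1 + 1 = 2
Result = 2


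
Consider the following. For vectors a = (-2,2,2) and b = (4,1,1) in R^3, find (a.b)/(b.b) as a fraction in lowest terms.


Projection coefficient = (a . b) / (b . b)
a . b = (-2)*4 + 2*1 + 2*1
= -8 + 2 + 2 = -4
b . b = 4^2 + 1^2 + 1^2
= 16 + 1 + 1 = 18
Coefficient = -4/18
In lowest terms: -2/9


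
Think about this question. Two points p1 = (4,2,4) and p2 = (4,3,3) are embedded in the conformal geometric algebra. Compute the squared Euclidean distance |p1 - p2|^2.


p1 - p2 = (0, -1, 1)
|p1 - p2|^2 = 0^2 + (-1)^2 + 1^2
= 0 + 1 + 1
= 2


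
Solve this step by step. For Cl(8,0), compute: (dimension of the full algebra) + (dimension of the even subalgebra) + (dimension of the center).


n = 8 + 0 = 8
Total dim = 2^8 = 256
Even subalgebra dim = 2^7 = 128
n is even, so center dim = 1
Sum = 256 + 128 + 1 = 385


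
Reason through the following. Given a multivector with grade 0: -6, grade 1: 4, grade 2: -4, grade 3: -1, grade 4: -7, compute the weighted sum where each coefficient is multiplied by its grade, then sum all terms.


Grade-weighted sum = sum of grade_k * coefficient_k
0*(-6) = 0
1*4 = 4
2*(-4) = -8
3*(-1) = -3
4*(-7) = -28
Total = 0 + 4 + (-8) + (-3) + (-28) = -35


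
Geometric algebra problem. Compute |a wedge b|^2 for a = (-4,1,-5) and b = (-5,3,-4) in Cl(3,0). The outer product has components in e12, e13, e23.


a wedge b = (a1*b2 - a2*b1)*e12 + (a1*b3 - a3*b1)*e13 + (a2*b3 - a3*b2)*e23
e12 coeff: (-4)*3 - 1*(-5) = -12 - (-5) = -7
e13 coeff: (-4)*(-4) - (-5)*(-5) = 16 - 25 = -9
e23 coeff: 1*(-4) - (-5)*3 = -4 - (-15) = 11
|a wedge b|^2 = (-7)^2 + (-9)^2 + 11^2
= 49 + 81 + 121
= 251


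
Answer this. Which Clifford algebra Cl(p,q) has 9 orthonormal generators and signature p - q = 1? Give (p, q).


We need p + q = 9 and p - q = 1.
Adding: 2p = 9 + 1 = 10, so p = 5.
Then q = 9 - 5 = 4.
(p, q) = (5, 4)


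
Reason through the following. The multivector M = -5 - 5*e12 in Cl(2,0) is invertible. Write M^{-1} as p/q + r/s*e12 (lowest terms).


M = -5 - 5*e12, where e12^2 = -1.
Since M commutes with its reverse ~M = a - b*e12, M * ~M = a^2 - b^2*e12^2 = a^2 + b^2.
So M^{-1} = ~M / (a^2 + b^2) = (a - b*e12)/(a^2 + b^2).
a^2 + b^2 = 25 + 25 = 50
Scalar part = -5/50 = -1/10
Bivector coeff = 5/50 = 1/10
M^{-1} = -1/10 + 1/10*e12


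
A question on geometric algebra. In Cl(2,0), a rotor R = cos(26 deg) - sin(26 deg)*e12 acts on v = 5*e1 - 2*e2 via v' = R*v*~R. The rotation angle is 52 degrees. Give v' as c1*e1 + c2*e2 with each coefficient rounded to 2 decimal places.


Rotor R = cos(26deg) - sin(26deg)*e12
Rotation angle theta = 2 * 26 = 52 degrees
v' = R*v*~R rotates v by theta.
cos(52deg) = 0.6157, sin(52deg) = 0.7880
v'_1 = 5*cos(52deg) - (-2)*sin(52deg)
= 5*0.6157 - (-2)*0.7880
= 4.65
v'_2 = 5*sin(52deg) + (-2)*cos(52deg)
= 5*0.7880 + (-2)*0.6157
= 2.71
v' = 4.65*e1 + 2.71*e2


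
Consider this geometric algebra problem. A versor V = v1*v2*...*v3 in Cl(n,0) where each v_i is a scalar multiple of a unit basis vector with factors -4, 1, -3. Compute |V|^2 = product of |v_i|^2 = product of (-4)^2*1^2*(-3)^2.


Each vector v_i has |v_i|^2 = s_i^2
Squared scales: (-4)^2 = 16, 1^2 = 1, (-3)^2 = 9
|V|^2 = 16 * 1 * 9
= 144


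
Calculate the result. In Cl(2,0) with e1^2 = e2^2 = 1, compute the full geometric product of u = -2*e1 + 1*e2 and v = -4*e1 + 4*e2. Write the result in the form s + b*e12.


Expand: (-2*e1 + 1*e2)(-4*e1 + 4*e2)
= (-2)*(-4)*e1e1 + (-2)*4*e1e2 + 1*(-4)*e2e1 + 1*4*e2e2
Using e1^2 = e2^2 = 1, e2e1 = -e1e2:
Scalar part s = (-2)*(-4) + 1*4 = 8 + 4 = 12
Bivector part b = (-2)*4 - 1*(-4) = -8 - (-4) = -4
uv = 12 - 4*e12


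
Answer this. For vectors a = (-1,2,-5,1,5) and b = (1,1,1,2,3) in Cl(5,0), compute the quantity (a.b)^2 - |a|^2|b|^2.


a . b = (-1)*1 + 2*1 + (-5)*1 + 1*2 + 5*3
= -1 + 2 + (-5) + 2 + 15 = 13
|a|^2 = (-1)^2 + 2^2 + (-5)^2 + 1^2 + 5^2 = 56
|b|^2 = 1^2 + 1^2 + 1^2 + 2^2 + 3^2 = 16
(a.b)^2 = 13^2 = 169
|a|^2 * |b|^2 = 56 * 16 = 896
Result = 169 - 896 = -727


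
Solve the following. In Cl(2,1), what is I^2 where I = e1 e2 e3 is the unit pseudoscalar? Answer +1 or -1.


The pseudoscalar I = e1...e_n (product of all n generators) of Cl(p,q) satisfies I^2 = (-1)^(q + n(n-1)/2).
p = 2, q = 1, n = p + q = 3
n(n-1)/2 = 3 * 2 / 2 = 3
Exponent = q + n(n-1)/2 = 1 + 3 = 4
I^2 = (-1)^4 = +1


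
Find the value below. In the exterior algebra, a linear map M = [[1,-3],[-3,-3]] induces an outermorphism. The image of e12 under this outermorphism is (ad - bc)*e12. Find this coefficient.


The outermorphism of a linear map f sends e1^e2 to f(e1)^f(e2).
f(e1) = 1*e1 - 3*e2
f(e2) = -3*e1 - 3*e2
f(e1) ^ f(e2) = (1*e1 - 3*e2) ^ (-3*e1 - 3*e2)
= 1*(-3)*e12 + (-3)*(-3)*e21
= (-3 - 9)*e12
= -12*e12
Coefficient = -12


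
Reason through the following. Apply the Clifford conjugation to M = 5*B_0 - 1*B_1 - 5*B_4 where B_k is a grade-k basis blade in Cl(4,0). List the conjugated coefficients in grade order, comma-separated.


Clifford conjugate sign for grade k: (-1)^(k(k+1)/2)
Grade 0: (-1)^(0*1/2) = (-1)^0 = 1, coeff 5 -> 5
Grade 1: (-1)^(1*2/2) = (-1)^1 = -1, coeff -1 -> 1
Grade 4: (-1)^(4*5/2) = (-1)^10 = 1, coeff -5 -> -5
Conjugated coefficients: 5, 1, -5


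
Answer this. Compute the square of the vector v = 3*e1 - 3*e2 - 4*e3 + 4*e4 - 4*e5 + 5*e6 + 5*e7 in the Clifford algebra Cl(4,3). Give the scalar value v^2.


v^2 = sum of c_i^2 * e_i^2
Positive signature terms (e_i^2 = +1): 3^2 + (-3)^2 + (-4)^2 + 4^2 = 50
Negative signature terms (e_j^2 = -1): (-4)^2 + 5^2 + 5^2 = 66
v^2 = 50 - 66 = -16


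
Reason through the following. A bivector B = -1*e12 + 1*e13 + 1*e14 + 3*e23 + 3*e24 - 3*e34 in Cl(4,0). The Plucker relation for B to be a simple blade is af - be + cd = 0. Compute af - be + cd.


Plucker relation: af - be + cd
a*f = (-1)*(-3) = 3
b*e = 1*3 = 3
c*d = 1*3 = 3
af - be + cd = 3 - 3 + 3
= 3


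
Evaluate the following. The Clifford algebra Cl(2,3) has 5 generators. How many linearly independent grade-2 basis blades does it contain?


Number of grade-k basis blades in Cl(p,q) with n = p + q is C(n, k).
n = 2 + 3 = 5
C(5, 2) = 5! / (2! * 3!)
= 120 / (2 * 6)
= 10


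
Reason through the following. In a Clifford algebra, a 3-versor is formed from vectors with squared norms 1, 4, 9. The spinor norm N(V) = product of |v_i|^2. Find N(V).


Spinor norm N(V) = |v1|^2 * |v2|^2 * ... * |v3|^2
= 1 * 4 * 9
Running product: 1, 4, 36
N(V) = 36


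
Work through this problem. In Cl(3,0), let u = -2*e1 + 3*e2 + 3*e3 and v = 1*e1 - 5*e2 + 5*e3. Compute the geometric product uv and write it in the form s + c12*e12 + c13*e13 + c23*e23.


In Cl(3,0): e_i^2 = 1, e_ie_j = -e_je_i for i != j.
Scalar part = u . v = (-2)*1 + 3*(-5) + 3*5
= -2 + (-15) + 15 = -2
e12 coeff = (-2)*(-5) - 3*1 = 10 - 3 = 7
e13 coeff = (-2)*5 - 3*1 = -10 - 3 = -13
e23 coeff = 3*5 - 3*(-5) = 15 - (-15) = 30
uv = -2 + 7*e12 - 13*e13 + 30*e23


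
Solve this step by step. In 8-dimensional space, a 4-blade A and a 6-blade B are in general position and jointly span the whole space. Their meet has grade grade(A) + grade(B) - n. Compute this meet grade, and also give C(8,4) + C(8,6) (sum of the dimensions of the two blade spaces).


Meet grade = grade(A) + grade(B) - n
= 4 + 6 - 8 = 2
C(8,4) = 70
C(8,6) = 28
dim_A + dim_B = 70 + 28 = 98


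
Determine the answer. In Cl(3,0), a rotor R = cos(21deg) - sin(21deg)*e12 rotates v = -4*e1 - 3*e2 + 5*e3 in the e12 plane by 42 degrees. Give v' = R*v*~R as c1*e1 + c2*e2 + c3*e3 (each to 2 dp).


Rotor R = cos(21deg) - sin(21deg)*e12
Rotation angle theta = 2 * 21 = 42 degrees in the e12 plane (e1 -> e2).
The component perpendicular to the plane (e3) is invariant: v'_3 = v3 = 5.00
cos(42deg) = 0.7431, sin(42deg) = 0.6691
v'_1 = v1*cos(theta) - v2*sin(theta) = -4*0.7431 - (-3)*0.6691 = -0.97
v'_2 = v1*sin(theta) + v2*cos(theta) = -4*0.6691 + (-3)*0.7431 = -4.91
v' = -0.97*e1 - 4.91*e2 + 5.00*e3


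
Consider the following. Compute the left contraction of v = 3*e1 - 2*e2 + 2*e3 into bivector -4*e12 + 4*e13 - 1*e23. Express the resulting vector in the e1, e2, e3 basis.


Left contraction v _| B = <vB>_1 (grade-1 part of the geometric product vB).
Using e1_|e12 = e2, e2_|e12 = -e1, e1_|e13 = e3, e3_|e13 = -e1, e2_|e23 = e3, e3_|e23 = -e2:
e1 coeff: -v2*b12 - v3*b13 = -(-2)*(-4) - (2)*(4) = -16
e2 coeff: v1*b12 - v3*b23 = (3)*(-4) - (2)*(-1) = -10
e3 coeff: v1*b13 + v2*b23 = (3)*(4) + (-2)*(-1) = 14
v _| B = -16*e1 - 10*e2 + 14*e3


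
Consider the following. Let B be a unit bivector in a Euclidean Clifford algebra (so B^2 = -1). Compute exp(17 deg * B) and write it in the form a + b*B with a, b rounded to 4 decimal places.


For a unit bivector B with B^2 = -1, the exponential series gives
e^(theta*B) = cos(theta) + sin(theta)*B (the GA analogue of Euler's formula).
theta = 17 degrees = 0.296706 rad
cos(17 deg) = 0.9563
sin(17 deg) = 0.2924
exp(theta*B) = 0.9563 + 0.2924*B


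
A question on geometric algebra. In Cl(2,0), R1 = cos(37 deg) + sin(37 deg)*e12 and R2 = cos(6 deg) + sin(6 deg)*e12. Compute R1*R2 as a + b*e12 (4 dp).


Same-plane rotors commute and their half-angles add:
R1*R2 = cos(a1 + a2) + sin(a1 + a2)*e12.
a1 + a2 = 37 + 6 = 43 deg
cos(43 deg) = 0.7314
sin(43 deg) = 0.6820
R1*R2 = 0.7314 + 0.6820*e12


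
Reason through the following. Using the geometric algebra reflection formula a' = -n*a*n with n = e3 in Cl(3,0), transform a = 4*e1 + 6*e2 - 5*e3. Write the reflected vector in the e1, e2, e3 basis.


Reflection formula: a' = -n*a*n, with n = e3 (unit vector, n^2 = 1).
For reflection through hyperplane perp to e3:
The component along e3 flips sign, others stay.
a = (4, 6, -5)
a' = (4, 6, 5)
a' = 4*e1 + 6*e2 + 5*e3


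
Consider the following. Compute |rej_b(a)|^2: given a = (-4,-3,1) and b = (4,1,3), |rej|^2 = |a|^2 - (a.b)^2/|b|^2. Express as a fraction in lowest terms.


|a|^2 = (-4)^2 + (-3)^2 + 1^2 = 26
|b|^2 = 4^2 + 1^2 + 3^2 = 26
a . b = (-4)*4 + (-3)*1 + 1*3 = -16
(a.b)^2 = (-16)^2 = 256
|rej|^2 = 26 - 256/26
= (676 - 256)/26
= 420/26
In lowest terms: 210/13


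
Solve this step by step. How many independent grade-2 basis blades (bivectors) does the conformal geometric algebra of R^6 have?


The conformal model of R^6 uses Cl(7,1) with m = 6 + 2 = 8 generators.
Number of grade-2 blades = C(m, 2) = C(8, 2)
= 8*7/2 = 28


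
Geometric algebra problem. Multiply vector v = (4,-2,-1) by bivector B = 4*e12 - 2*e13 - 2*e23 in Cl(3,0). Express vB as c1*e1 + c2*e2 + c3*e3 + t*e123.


vB has grade-1 (vector) and grade-3 (trivector) parts: vB = (v _| B) + (v ^ B).
Vector part <vB>_1:
  e1: -v2*b12 - v3*b13 = -(-2)*(4) - (-1)*(-2) = 6
  e2: v1*b12 - v3*b23 = (4)*(4) - (-1)*(-2) = 14
  e3: v1*b13 + v2*b23 = (4)*(-2) + (-2)*(-2) = -4
Trivector part <vB>_3:
  e123: v1*b23 - v2*b13 + v3*b12 = (4)*(-2) - (-2)*(-2) + (-1)*(4) = -16
vB = 6*e1 + 14*e2 - 4*e3 - 16*e123


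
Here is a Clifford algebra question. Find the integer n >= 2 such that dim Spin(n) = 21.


dim Spin(n) = dim so(n) = n(n-1)/2.
Solve n(n-1)/2 = 21, i.e. n^2 - n - 42 = 0.
Discriminant = 1 + 8*21 = 169
n = (1 + sqrt(169))/2 = (1 + 13)/2 = 7


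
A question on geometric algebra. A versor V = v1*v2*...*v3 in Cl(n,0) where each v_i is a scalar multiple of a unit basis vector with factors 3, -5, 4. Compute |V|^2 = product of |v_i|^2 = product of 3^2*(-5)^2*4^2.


Each vector v_i has |v_i|^2 = s_i^2
Squared scales: 3^2 = 9, (-5)^2 = 25, 4^2 = 16
|V|^2 = 9 * 25 * 16
= 3600
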